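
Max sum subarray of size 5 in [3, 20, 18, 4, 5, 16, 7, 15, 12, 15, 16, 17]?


[0:5]: 50
[1:6]: 63
[2:7]: 50
[3:8]: 47
[4:9]: 55
[5:10]: 65
[6:11]: 65
[7:12]: 75

Max: 75 at [7:12]


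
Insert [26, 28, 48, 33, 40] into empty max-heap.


Insert 26: [26]
Insert 28: [28, 26]
Insert 48: [48, 26, 28]
Insert 33: [48, 33, 28, 26]
Insert 40: [48, 40, 28, 26, 33]

Final heap: [48, 40, 28, 26, 33]


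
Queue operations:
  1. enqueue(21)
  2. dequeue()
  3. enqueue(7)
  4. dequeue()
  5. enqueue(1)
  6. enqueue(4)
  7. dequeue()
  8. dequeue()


enqueue(21) -> [21]
dequeue()->21, []
enqueue(7) -> [7]
dequeue()->7, []
enqueue(1) -> [1]
enqueue(4) -> [1, 4]
dequeue()->1, [4]
dequeue()->4, []

Final queue: []


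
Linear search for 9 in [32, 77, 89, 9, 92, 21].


i=0: 32!=9
i=1: 77!=9
i=2: 89!=9
i=3: 9==9 found!

Found at 3, 4 comps


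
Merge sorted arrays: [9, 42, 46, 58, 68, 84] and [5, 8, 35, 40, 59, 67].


Take 5 from B
Take 8 from B
Take 9 from A
Take 35 from B
Take 40 from B
Take 42 from A
Take 46 from A
Take 58 from A
Take 59 from B
Take 67 from B

Merged: [5, 8, 9, 35, 40, 42, 46, 58, 59, 67, 68, 84]


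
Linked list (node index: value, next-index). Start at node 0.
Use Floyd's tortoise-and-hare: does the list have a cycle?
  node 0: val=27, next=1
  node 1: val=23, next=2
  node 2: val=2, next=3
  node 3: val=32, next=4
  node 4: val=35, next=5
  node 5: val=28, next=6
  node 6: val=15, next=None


Floyd's tortoise (slow, +1) and hare (fast, +2):
  init: slow=0, fast=0
  step 1: slow=1, fast=2
  step 2: slow=2, fast=4
  step 3: slow=3, fast=6
  step 4: fast -> None, no cycle

Cycle: no


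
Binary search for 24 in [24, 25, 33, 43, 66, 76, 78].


Step 1: lo=0, hi=6, mid=3, val=43
Step 2: lo=0, hi=2, mid=1, val=25
Step 3: lo=0, hi=0, mid=0, val=24

Found at index 0


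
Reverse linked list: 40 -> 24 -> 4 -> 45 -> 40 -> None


Step 1: curr=40, set curr.next=prev(None) | reversed so far: 40
Step 2: curr=24, set curr.next=prev(40) | reversed so far: 24 -> 40
Step 3: curr=4, set curr.next=prev(24) | reversed so far: 4 -> 24 -> 40
Step 4: curr=45, set curr.next=prev(4) | reversed so far: 45 -> 4 -> 24 -> 40
Step 5: curr=40, set curr.next=prev(45) | reversed so far: 40 -> 45 -> 4 -> 24 -> 40

40 -> 45 -> 4 -> 24 -> 40 -> None


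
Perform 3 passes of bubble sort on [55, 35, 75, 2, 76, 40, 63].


Initial: [55, 35, 75, 2, 76, 40, 63]
Pass 1: [35, 55, 2, 75, 40, 63, 76] (4 swaps)
Pass 2: [35, 2, 55, 40, 63, 75, 76] (3 swaps)
Pass 3: [2, 35, 40, 55, 63, 75, 76] (2 swaps)

After 3 passes: [2, 35, 40, 55, 63, 75, 76]


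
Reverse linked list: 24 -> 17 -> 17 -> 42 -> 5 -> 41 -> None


Step 1: curr=24, set curr.next=prev(None) | reversed so far: 24
Step 2: curr=17, set curr.next=prev(24) | reversed so far: 17 -> 24
Step 3: curr=17, set curr.next=prev(17) | reversed so far: 17 -> 17 -> 24
Step 4: curr=42, set curr.next=prev(17) | reversed so far: 42 -> 17 -> 17 -> 24
Step 5: curr=5, set curr.next=prev(42) | reversed so far: 5 -> 42 -> 17 -> 17 -> 24
Step 6: curr=41, set curr.next=prev(5) | reversed so far: 41 -> 5 -> 42 -> 17 -> 17 -> 24

41 -> 5 -> 42 -> 17 -> 17 -> 24 -> None


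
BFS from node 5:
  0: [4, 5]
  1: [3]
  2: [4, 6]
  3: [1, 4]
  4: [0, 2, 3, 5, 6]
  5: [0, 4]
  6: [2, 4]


Visit 5, enqueue [0, 4]
Visit 0, enqueue []
Visit 4, enqueue [2, 3, 6]
Visit 2, enqueue []
Visit 3, enqueue [1]
Visit 6, enqueue []
Visit 1, enqueue []

BFS order: [5, 0, 4, 2, 3, 6, 1]


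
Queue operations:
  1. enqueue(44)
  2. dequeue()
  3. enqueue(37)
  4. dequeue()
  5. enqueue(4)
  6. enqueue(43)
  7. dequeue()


enqueue(44) -> [44]
dequeue()->44, []
enqueue(37) -> [37]
dequeue()->37, []
enqueue(4) -> [4]
enqueue(43) -> [4, 43]
dequeue()->4, [43]

Final queue: [43]


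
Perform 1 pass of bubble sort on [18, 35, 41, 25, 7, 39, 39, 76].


Initial: [18, 35, 41, 25, 7, 39, 39, 76]
Pass 1: [18, 35, 25, 7, 39, 39, 41, 76] (4 swaps)

After 1 pass: [18, 35, 25, 7, 39, 39, 41, 76]


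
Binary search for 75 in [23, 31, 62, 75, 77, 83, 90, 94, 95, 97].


Step 1: lo=0, hi=9, mid=4, val=77
Step 2: lo=0, hi=3, mid=1, val=31
Step 3: lo=2, hi=3, mid=2, val=62
Step 4: lo=3, hi=3, mid=3, val=75

Found at index 3


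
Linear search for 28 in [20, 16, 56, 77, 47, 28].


i=0: 20!=28
i=1: 16!=28
i=2: 56!=28
i=3: 77!=28
i=4: 47!=28
i=5: 28==28 found!

Found at 5, 6 comps


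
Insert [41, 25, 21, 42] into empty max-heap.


Insert 41: [41]
Insert 25: [41, 25]
Insert 21: [41, 25, 21]
Insert 42: [42, 41, 21, 25]

Final heap: [42, 41, 21, 25]


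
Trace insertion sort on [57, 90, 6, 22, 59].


Initial: [57, 90, 6, 22, 59]
Insert 90: [57, 90, 6, 22, 59]
Insert 6: [6, 57, 90, 22, 59]
Insert 22: [6, 22, 57, 90, 59]
Insert 59: [6, 22, 57, 59, 90]

Sorted: [6, 22, 57, 59, 90]


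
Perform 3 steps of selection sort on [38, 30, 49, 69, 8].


Initial: [38, 30, 49, 69, 8]
Step 1: min=8 at 4
  Swap: [8, 30, 49, 69, 38]
Step 2: min=30 at 1
  Swap: [8, 30, 49, 69, 38]
Step 3: min=38 at 4
  Swap: [8, 30, 38, 69, 49]

After 3 steps: [8, 30, 38, 69, 49]


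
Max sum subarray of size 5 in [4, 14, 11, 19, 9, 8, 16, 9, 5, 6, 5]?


[0:5]: 57
[1:6]: 61
[2:7]: 63
[3:8]: 61
[4:9]: 47
[5:10]: 44
[6:11]: 41

Max: 63 at [2:7]


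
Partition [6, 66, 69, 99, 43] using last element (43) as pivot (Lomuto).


Pivot: 43
  6 <= 43: advance i (no swap)
Place pivot at 1: [6, 43, 69, 99, 66]

Partitioned: [6, 43, 69, 99, 66]


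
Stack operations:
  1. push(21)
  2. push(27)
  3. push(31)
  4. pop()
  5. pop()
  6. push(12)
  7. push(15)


push(21) -> [21]
push(27) -> [21, 27]
push(31) -> [21, 27, 31]
pop()->31, [21, 27]
pop()->27, [21]
push(12) -> [21, 12]
push(15) -> [21, 12, 15]

Final stack: [21, 12, 15]


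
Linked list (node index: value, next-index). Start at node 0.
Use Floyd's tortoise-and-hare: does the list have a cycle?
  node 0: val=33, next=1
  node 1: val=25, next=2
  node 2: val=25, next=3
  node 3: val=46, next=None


Floyd's tortoise (slow, +1) and hare (fast, +2):
  init: slow=0, fast=0
  step 1: slow=1, fast=2
  step 2: fast 2->3->None, no cycle

Cycle: no


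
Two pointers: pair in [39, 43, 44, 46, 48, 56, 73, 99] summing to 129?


lo=0(39)+hi=7(99)=138
lo=0(39)+hi=6(73)=112
lo=1(43)+hi=6(73)=116
lo=2(44)+hi=6(73)=117
lo=3(46)+hi=6(73)=119
lo=4(48)+hi=6(73)=121
lo=5(56)+hi=6(73)=129

Yes: 56+73=129


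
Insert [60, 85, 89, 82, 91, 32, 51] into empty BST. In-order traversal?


Insert 60: root
Insert 85: R from 60
Insert 89: R from 60 -> R from 85
Insert 82: R from 60 -> L from 85
Insert 91: R from 60 -> R from 85 -> R from 89
Insert 32: L from 60
Insert 51: L from 60 -> R from 32

In-order: [32, 51, 60, 82, 85, 89, 91]


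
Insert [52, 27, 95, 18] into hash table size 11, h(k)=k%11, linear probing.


Insert 52: h=8 -> slot 8
Insert 27: h=5 -> slot 5
Insert 95: h=7 -> slot 7
Insert 18: h=7, 2 probes -> slot 9

Table: [None, None, None, None, None, 27, None, 95, 52, 18, None]


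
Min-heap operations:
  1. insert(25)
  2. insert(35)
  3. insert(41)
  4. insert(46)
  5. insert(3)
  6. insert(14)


insert(25) -> [25]
insert(35) -> [25, 35]
insert(41) -> [25, 35, 41]
insert(46) -> [25, 35, 41, 46]
insert(3) -> [3, 25, 41, 46, 35]
insert(14) -> [3, 25, 14, 46, 35, 41]

Final heap: [3, 25, 14, 46, 35, 41]


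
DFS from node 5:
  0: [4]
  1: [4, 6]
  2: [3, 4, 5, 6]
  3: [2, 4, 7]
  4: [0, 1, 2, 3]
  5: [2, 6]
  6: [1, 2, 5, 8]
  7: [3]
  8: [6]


Visit 5, push [6, 2]
Visit 2, push [6, 4, 3]
Visit 3, push [7, 4]
Visit 4, push [1, 0]
Visit 0, push []
Visit 1, push [6]
Visit 6, push [8]
Visit 8, push []
Visit 7, push []

DFS order: [5, 2, 3, 4, 0, 1, 6, 8, 7]


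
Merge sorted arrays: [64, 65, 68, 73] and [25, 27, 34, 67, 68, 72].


Take 25 from B
Take 27 from B
Take 34 from B
Take 64 from A
Take 65 from A
Take 67 from B
Take 68 from A
Take 68 from B
Take 72 from B

Merged: [25, 27, 34, 64, 65, 67, 68, 68, 72, 73]


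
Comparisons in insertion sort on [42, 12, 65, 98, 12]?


Algorithm: insertion sort
Input: [42, 12, 65, 98, 12]
Sorted: [12, 12, 42, 65, 98]

7


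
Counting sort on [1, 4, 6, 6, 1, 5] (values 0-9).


Input: [1, 4, 6, 6, 1, 5]
Counts: [0, 2, 0, 0, 1, 1, 2, 0, 0, 0]

Sorted: [1, 1, 4, 5, 6, 6]


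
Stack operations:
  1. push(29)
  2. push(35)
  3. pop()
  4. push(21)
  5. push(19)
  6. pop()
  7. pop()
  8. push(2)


push(29) -> [29]
push(35) -> [29, 35]
pop()->35, [29]
push(21) -> [29, 21]
push(19) -> [29, 21, 19]
pop()->19, [29, 21]
pop()->21, [29]
push(2) -> [29, 2]

Final stack: [29, 2]


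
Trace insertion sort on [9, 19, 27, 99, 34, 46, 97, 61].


Initial: [9, 19, 27, 99, 34, 46, 97, 61]
Insert 19: [9, 19, 27, 99, 34, 46, 97, 61]
Insert 27: [9, 19, 27, 99, 34, 46, 97, 61]
Insert 99: [9, 19, 27, 99, 34, 46, 97, 61]
Insert 34: [9, 19, 27, 34, 99, 46, 97, 61]
Insert 46: [9, 19, 27, 34, 46, 99, 97, 61]
Insert 97: [9, 19, 27, 34, 46, 97, 99, 61]
Insert 61: [9, 19, 27, 34, 46, 61, 97, 99]

Sorted: [9, 19, 27, 34, 46, 61, 97, 99]


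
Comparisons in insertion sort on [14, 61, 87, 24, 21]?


Algorithm: insertion sort
Input: [14, 61, 87, 24, 21]
Sorted: [14, 21, 24, 61, 87]

9


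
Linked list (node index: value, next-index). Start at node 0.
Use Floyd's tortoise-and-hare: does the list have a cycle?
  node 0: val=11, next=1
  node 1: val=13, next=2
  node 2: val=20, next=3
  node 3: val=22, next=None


Floyd's tortoise (slow, +1) and hare (fast, +2):
  init: slow=0, fast=0
  step 1: slow=1, fast=2
  step 2: fast 2->3->None, no cycle

Cycle: no


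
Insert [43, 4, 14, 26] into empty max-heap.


Insert 43: [43]
Insert 4: [43, 4]
Insert 14: [43, 4, 14]
Insert 26: [43, 26, 14, 4]

Final heap: [43, 26, 14, 4]


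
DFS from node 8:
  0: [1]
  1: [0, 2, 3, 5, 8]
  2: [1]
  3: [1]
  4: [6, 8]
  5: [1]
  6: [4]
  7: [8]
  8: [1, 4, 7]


Visit 8, push [7, 4, 1]
Visit 1, push [5, 3, 2, 0]
Visit 0, push []
Visit 2, push []
Visit 3, push []
Visit 5, push []
Visit 4, push [6]
Visit 6, push []
Visit 7, push []

DFS order: [8, 1, 0, 2, 3, 5, 4, 6, 7]


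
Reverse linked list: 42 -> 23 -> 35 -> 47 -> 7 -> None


Step 1: curr=42, set curr.next=prev(None) | reversed so far: 42
Step 2: curr=23, set curr.next=prev(42) | reversed so far: 23 -> 42
Step 3: curr=35, set curr.next=prev(23) | reversed so far: 35 -> 23 -> 42
Step 4: curr=47, set curr.next=prev(35) | reversed so far: 47 -> 35 -> 23 -> 42
Step 5: curr=7, set curr.next=prev(47) | reversed so far: 7 -> 47 -> 35 -> 23 -> 42

7 -> 47 -> 35 -> 23 -> 42 -> None


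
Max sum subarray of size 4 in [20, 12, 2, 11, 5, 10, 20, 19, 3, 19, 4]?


[0:4]: 45
[1:5]: 30
[2:6]: 28
[3:7]: 46
[4:8]: 54
[5:9]: 52
[6:10]: 61
[7:11]: 45

Max: 61 at [6:10]


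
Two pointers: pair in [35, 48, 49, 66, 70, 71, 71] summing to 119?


lo=0(35)+hi=6(71)=106
lo=1(48)+hi=6(71)=119

Yes: 48+71=119


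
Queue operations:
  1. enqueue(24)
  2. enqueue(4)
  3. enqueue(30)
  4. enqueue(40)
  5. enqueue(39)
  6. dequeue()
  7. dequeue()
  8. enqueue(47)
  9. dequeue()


enqueue(24) -> [24]
enqueue(4) -> [24, 4]
enqueue(30) -> [24, 4, 30]
enqueue(40) -> [24, 4, 30, 40]
enqueue(39) -> [24, 4, 30, 40, 39]
dequeue()->24, [4, 30, 40, 39]
dequeue()->4, [30, 40, 39]
enqueue(47) -> [30, 40, 39, 47]
dequeue()->30, [40, 39, 47]

Final queue: [40, 39, 47]


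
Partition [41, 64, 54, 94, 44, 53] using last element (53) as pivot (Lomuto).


Pivot: 53
  41 <= 53: advance i (no swap)
  44 <= 53: swap -> [41, 44, 54, 94, 64, 53]
Place pivot at 2: [41, 44, 53, 94, 64, 54]

Partitioned: [41, 44, 53, 94, 64, 54]


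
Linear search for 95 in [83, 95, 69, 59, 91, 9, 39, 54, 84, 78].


i=0: 83!=95
i=1: 95==95 found!

Found at 1, 2 comps


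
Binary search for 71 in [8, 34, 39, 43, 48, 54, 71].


Step 1: lo=0, hi=6, mid=3, val=43
Step 2: lo=4, hi=6, mid=5, val=54
Step 3: lo=6, hi=6, mid=6, val=71

Found at index 6


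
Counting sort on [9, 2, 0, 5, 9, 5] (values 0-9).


Input: [9, 2, 0, 5, 9, 5]
Counts: [1, 0, 1, 0, 0, 2, 0, 0, 0, 2]

Sorted: [0, 2, 5, 5, 9, 9]


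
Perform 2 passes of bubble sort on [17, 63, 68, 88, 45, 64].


Initial: [17, 63, 68, 88, 45, 64]
Pass 1: [17, 63, 68, 45, 64, 88] (2 swaps)
Pass 2: [17, 63, 45, 64, 68, 88] (2 swaps)

After 2 passes: [17, 63, 45, 64, 68, 88]


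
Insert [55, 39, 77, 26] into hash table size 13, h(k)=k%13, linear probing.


Insert 55: h=3 -> slot 3
Insert 39: h=0 -> slot 0
Insert 77: h=12 -> slot 12
Insert 26: h=0, 1 probes -> slot 1

Table: [39, 26, None, 55, None, None, None, None, None, None, None, None, 77]


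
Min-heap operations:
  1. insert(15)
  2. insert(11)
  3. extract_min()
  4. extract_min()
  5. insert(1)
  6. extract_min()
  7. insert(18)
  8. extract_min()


insert(15) -> [15]
insert(11) -> [11, 15]
extract_min()->11, [15]
extract_min()->15, []
insert(1) -> [1]
extract_min()->1, []
insert(18) -> [18]
extract_min()->18, []

Final heap: []


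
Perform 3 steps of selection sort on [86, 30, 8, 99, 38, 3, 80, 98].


Initial: [86, 30, 8, 99, 38, 3, 80, 98]
Step 1: min=3 at 5
  Swap: [3, 30, 8, 99, 38, 86, 80, 98]
Step 2: min=8 at 2
  Swap: [3, 8, 30, 99, 38, 86, 80, 98]
Step 3: min=30 at 2
  Swap: [3, 8, 30, 99, 38, 86, 80, 98]

After 3 steps: [3, 8, 30, 99, 38, 86, 80, 98]


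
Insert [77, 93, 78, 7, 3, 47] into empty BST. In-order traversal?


Insert 77: root
Insert 93: R from 77
Insert 78: R from 77 -> L from 93
Insert 7: L from 77
Insert 3: L from 77 -> L from 7
Insert 47: L from 77 -> R from 7

In-order: [3, 7, 47, 77, 78, 93]


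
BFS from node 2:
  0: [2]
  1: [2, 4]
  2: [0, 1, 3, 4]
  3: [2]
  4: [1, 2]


Visit 2, enqueue [0, 1, 3, 4]
Visit 0, enqueue []
Visit 1, enqueue []
Visit 3, enqueue []
Visit 4, enqueue []

BFS order: [2, 0, 1, 3, 4]


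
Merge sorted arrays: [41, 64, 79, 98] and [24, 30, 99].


Take 24 from B
Take 30 from B
Take 41 from A
Take 64 from A
Take 79 from A
Take 98 from A

Merged: [24, 30, 41, 64, 79, 98, 99]


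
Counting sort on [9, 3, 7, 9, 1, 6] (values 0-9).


Input: [9, 3, 7, 9, 1, 6]
Counts: [0, 1, 0, 1, 0, 0, 1, 1, 0, 2]

Sorted: [1, 3, 6, 7, 9, 9]


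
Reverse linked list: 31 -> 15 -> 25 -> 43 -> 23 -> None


Step 1: curr=31, set curr.next=prev(None) | reversed so far: 31
Step 2: curr=15, set curr.next=prev(31) | reversed so far: 15 -> 31
Step 3: curr=25, set curr.next=prev(15) | reversed so far: 25 -> 15 -> 31
Step 4: curr=43, set curr.next=prev(25) | reversed so far: 43 -> 25 -> 15 -> 31
Step 5: curr=23, set curr.next=prev(43) | reversed so far: 23 -> 43 -> 25 -> 15 -> 31

23 -> 43 -> 25 -> 15 -> 31 -> None


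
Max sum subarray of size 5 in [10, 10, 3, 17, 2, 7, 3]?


[0:5]: 42
[1:6]: 39
[2:7]: 32

Max: 42 at [0:5]


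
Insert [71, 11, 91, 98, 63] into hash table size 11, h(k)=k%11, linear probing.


Insert 71: h=5 -> slot 5
Insert 11: h=0 -> slot 0
Insert 91: h=3 -> slot 3
Insert 98: h=10 -> slot 10
Insert 63: h=8 -> slot 8

Table: [11, None, None, 91, None, 71, None, None, 63, None, 98]


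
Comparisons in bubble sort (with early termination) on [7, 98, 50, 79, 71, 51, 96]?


Algorithm: bubble sort (with early termination)
Input: [7, 98, 50, 79, 71, 51, 96]
Sorted: [7, 50, 51, 71, 79, 96, 98]

18


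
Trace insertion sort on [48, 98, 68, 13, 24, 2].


Initial: [48, 98, 68, 13, 24, 2]
Insert 98: [48, 98, 68, 13, 24, 2]
Insert 68: [48, 68, 98, 13, 24, 2]
Insert 13: [13, 48, 68, 98, 24, 2]
Insert 24: [13, 24, 48, 68, 98, 2]
Insert 2: [2, 13, 24, 48, 68, 98]

Sorted: [2, 13, 24, 48, 68, 98]


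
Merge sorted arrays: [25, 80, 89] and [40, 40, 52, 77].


Take 25 from A
Take 40 from B
Take 40 from B
Take 52 from B
Take 77 from B

Merged: [25, 40, 40, 52, 77, 80, 89]


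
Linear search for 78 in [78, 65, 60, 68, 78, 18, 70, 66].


i=0: 78==78 found!

Found at 0, 1 comps


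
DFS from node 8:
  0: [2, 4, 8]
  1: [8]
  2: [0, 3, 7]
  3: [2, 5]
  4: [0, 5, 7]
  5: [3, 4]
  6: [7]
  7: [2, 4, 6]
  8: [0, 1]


Visit 8, push [1, 0]
Visit 0, push [4, 2]
Visit 2, push [7, 3]
Visit 3, push [5]
Visit 5, push [4]
Visit 4, push [7]
Visit 7, push [6]
Visit 6, push []
Visit 1, push []

DFS order: [8, 0, 2, 3, 5, 4, 7, 6, 1]


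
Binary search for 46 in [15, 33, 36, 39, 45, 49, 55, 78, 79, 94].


Step 1: lo=0, hi=9, mid=4, val=45
Step 2: lo=5, hi=9, mid=7, val=78
Step 3: lo=5, hi=6, mid=5, val=49

Not found


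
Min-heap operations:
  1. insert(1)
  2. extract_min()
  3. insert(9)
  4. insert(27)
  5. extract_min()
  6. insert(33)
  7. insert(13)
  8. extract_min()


insert(1) -> [1]
extract_min()->1, []
insert(9) -> [9]
insert(27) -> [9, 27]
extract_min()->9, [27]
insert(33) -> [27, 33]
insert(13) -> [13, 33, 27]
extract_min()->13, [27, 33]

Final heap: [27, 33]


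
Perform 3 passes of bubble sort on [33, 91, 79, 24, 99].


Initial: [33, 91, 79, 24, 99]
Pass 1: [33, 79, 24, 91, 99] (2 swaps)
Pass 2: [33, 24, 79, 91, 99] (1 swaps)
Pass 3: [24, 33, 79, 91, 99] (1 swaps)

After 3 passes: [24, 33, 79, 91, 99]


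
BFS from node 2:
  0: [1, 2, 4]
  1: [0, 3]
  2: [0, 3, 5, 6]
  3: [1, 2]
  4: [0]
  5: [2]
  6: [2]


Visit 2, enqueue [0, 3, 5, 6]
Visit 0, enqueue [1, 4]
Visit 3, enqueue []
Visit 5, enqueue []
Visit 6, enqueue []
Visit 1, enqueue []
Visit 4, enqueue []

BFS order: [2, 0, 3, 5, 6, 1, 4]


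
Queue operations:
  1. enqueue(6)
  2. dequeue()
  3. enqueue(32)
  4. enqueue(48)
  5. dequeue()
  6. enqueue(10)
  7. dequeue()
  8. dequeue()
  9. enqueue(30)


enqueue(6) -> [6]
dequeue()->6, []
enqueue(32) -> [32]
enqueue(48) -> [32, 48]
dequeue()->32, [48]
enqueue(10) -> [48, 10]
dequeue()->48, [10]
dequeue()->10, []
enqueue(30) -> [30]

Final queue: [30]


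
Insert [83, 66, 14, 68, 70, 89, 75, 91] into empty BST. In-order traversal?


Insert 83: root
Insert 66: L from 83
Insert 14: L from 83 -> L from 66
Insert 68: L from 83 -> R from 66
Insert 70: L from 83 -> R from 66 -> R from 68
Insert 89: R from 83
Insert 75: L from 83 -> R from 66 -> R from 68 -> R from 70
Insert 91: R from 83 -> R from 89

In-order: [14, 66, 68, 70, 75, 83, 89, 91]


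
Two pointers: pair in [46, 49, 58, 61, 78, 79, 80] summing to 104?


lo=0(46)+hi=6(80)=126
lo=0(46)+hi=5(79)=125
lo=0(46)+hi=4(78)=124
lo=0(46)+hi=3(61)=107
lo=0(46)+hi=2(58)=104

Yes: 46+58=104


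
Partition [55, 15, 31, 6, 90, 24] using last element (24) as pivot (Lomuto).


Pivot: 24
  15 <= 24: swap -> [15, 55, 31, 6, 90, 24]
  6 <= 24: swap -> [15, 6, 31, 55, 90, 24]
Place pivot at 2: [15, 6, 24, 55, 90, 31]

Partitioned: [15, 6, 24, 55, 90, 31]


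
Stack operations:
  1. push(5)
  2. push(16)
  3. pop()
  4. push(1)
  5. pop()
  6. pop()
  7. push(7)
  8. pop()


push(5) -> [5]
push(16) -> [5, 16]
pop()->16, [5]
push(1) -> [5, 1]
pop()->1, [5]
pop()->5, []
push(7) -> [7]
pop()->7, []

Final stack: []


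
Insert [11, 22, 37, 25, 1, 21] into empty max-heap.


Insert 11: [11]
Insert 22: [22, 11]
Insert 37: [37, 11, 22]
Insert 25: [37, 25, 22, 11]
Insert 1: [37, 25, 22, 11, 1]
Insert 21: [37, 25, 22, 11, 1, 21]

Final heap: [37, 25, 22, 11, 1, 21]


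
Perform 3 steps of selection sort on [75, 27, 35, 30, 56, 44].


Initial: [75, 27, 35, 30, 56, 44]
Step 1: min=27 at 1
  Swap: [27, 75, 35, 30, 56, 44]
Step 2: min=30 at 3
  Swap: [27, 30, 35, 75, 56, 44]
Step 3: min=35 at 2
  Swap: [27, 30, 35, 75, 56, 44]

After 3 steps: [27, 30, 35, 75, 56, 44]


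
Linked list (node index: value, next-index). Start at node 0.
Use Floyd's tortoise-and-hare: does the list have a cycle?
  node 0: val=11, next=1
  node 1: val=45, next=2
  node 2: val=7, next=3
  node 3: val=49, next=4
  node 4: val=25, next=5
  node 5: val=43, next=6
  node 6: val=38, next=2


Floyd's tortoise (slow, +1) and hare (fast, +2):
  init: slow=0, fast=0
  step 1: slow=1, fast=2
  step 2: slow=2, fast=4
  step 3: slow=3, fast=6
  step 4: slow=4, fast=3
  step 5: slow=5, fast=5
  slow == fast at node 5: cycle detected

Cycle: yes


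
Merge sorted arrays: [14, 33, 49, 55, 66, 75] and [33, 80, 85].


Take 14 from A
Take 33 from A
Take 33 from B
Take 49 from A
Take 55 from A
Take 66 from A
Take 75 from A

Merged: [14, 33, 33, 49, 55, 66, 75, 80, 85]


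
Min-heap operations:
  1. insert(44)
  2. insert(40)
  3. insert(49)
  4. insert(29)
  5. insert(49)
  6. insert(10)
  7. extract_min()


insert(44) -> [44]
insert(40) -> [40, 44]
insert(49) -> [40, 44, 49]
insert(29) -> [29, 40, 49, 44]
insert(49) -> [29, 40, 49, 44, 49]
insert(10) -> [10, 40, 29, 44, 49, 49]
extract_min()->10, [29, 40, 49, 44, 49]

Final heap: [29, 40, 49, 44, 49]


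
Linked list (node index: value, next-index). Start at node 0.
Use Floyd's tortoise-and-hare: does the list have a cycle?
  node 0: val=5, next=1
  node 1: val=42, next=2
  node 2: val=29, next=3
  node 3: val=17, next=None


Floyd's tortoise (slow, +1) and hare (fast, +2):
  init: slow=0, fast=0
  step 1: slow=1, fast=2
  step 2: fast 2->3->None, no cycle

Cycle: no


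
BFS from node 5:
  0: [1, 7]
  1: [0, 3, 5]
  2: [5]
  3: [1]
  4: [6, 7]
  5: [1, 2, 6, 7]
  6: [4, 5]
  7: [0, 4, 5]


Visit 5, enqueue [1, 2, 6, 7]
Visit 1, enqueue [0, 3]
Visit 2, enqueue []
Visit 6, enqueue [4]
Visit 7, enqueue []
Visit 0, enqueue []
Visit 3, enqueue []
Visit 4, enqueue []

BFS order: [5, 1, 2, 6, 7, 0, 3, 4]


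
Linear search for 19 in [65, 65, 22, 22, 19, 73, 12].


i=0: 65!=19
i=1: 65!=19
i=2: 22!=19
i=3: 22!=19
i=4: 19==19 found!

Found at 4, 5 comps


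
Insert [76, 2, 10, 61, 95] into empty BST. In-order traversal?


Insert 76: root
Insert 2: L from 76
Insert 10: L from 76 -> R from 2
Insert 61: L from 76 -> R from 2 -> R from 10
Insert 95: R from 76

In-order: [2, 10, 61, 76, 95]


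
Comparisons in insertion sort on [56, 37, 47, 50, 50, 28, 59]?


Algorithm: insertion sort
Input: [56, 37, 47, 50, 50, 28, 59]
Sorted: [28, 37, 47, 50, 50, 56, 59]

13


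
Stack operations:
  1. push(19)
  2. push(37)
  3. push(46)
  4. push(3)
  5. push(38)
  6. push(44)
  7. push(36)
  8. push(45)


push(19) -> [19]
push(37) -> [19, 37]
push(46) -> [19, 37, 46]
push(3) -> [19, 37, 46, 3]
push(38) -> [19, 37, 46, 3, 38]
push(44) -> [19, 37, 46, 3, 38, 44]
push(36) -> [19, 37, 46, 3, 38, 44, 36]
push(45) -> [19, 37, 46, 3, 38, 44, 36, 45]

Final stack: [19, 37, 46, 3, 38, 44, 36, 45]


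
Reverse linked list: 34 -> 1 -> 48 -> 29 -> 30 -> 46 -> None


Step 1: curr=34, set curr.next=prev(None) | reversed so far: 34
Step 2: curr=1, set curr.next=prev(34) | reversed so far: 1 -> 34
Step 3: curr=48, set curr.next=prev(1) | reversed so far: 48 -> 1 -> 34
Step 4: curr=29, set curr.next=prev(48) | reversed so far: 29 -> 48 -> 1 -> 34
Step 5: curr=30, set curr.next=prev(29) | reversed so far: 30 -> 29 -> 48 -> 1 -> 34
Step 6: curr=46, set curr.next=prev(30) | reversed so far: 46 -> 30 -> 29 -> 48 -> 1 -> 34

46 -> 30 -> 29 -> 48 -> 1 -> 34 -> None


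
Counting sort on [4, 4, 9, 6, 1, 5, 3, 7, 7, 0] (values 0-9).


Input: [4, 4, 9, 6, 1, 5, 3, 7, 7, 0]
Counts: [1, 1, 0, 1, 2, 1, 1, 2, 0, 1]

Sorted: [0, 1, 3, 4, 4, 5, 6, 7, 7, 9]


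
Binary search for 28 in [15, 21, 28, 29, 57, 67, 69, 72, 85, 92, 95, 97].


Step 1: lo=0, hi=11, mid=5, val=67
Step 2: lo=0, hi=4, mid=2, val=28

Found at index 2


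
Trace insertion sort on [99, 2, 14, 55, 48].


Initial: [99, 2, 14, 55, 48]
Insert 2: [2, 99, 14, 55, 48]
Insert 14: [2, 14, 99, 55, 48]
Insert 55: [2, 14, 55, 99, 48]
Insert 48: [2, 14, 48, 55, 99]

Sorted: [2, 14, 48, 55, 99]


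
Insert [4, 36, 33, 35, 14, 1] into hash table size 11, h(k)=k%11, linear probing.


Insert 4: h=4 -> slot 4
Insert 36: h=3 -> slot 3
Insert 33: h=0 -> slot 0
Insert 35: h=2 -> slot 2
Insert 14: h=3, 2 probes -> slot 5
Insert 1: h=1 -> slot 1

Table: [33, 1, 35, 36, 4, 14, None, None, None, None, None]


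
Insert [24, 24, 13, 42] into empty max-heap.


Insert 24: [24]
Insert 24: [24, 24]
Insert 13: [24, 24, 13]
Insert 42: [42, 24, 13, 24]

Final heap: [42, 24, 13, 24]


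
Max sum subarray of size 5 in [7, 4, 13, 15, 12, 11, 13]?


[0:5]: 51
[1:6]: 55
[2:7]: 64

Max: 64 at [2:7]


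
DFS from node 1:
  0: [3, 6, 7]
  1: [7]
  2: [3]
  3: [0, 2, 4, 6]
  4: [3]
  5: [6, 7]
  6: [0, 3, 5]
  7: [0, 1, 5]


Visit 1, push [7]
Visit 7, push [5, 0]
Visit 0, push [6, 3]
Visit 3, push [6, 4, 2]
Visit 2, push []
Visit 4, push []
Visit 6, push [5]
Visit 5, push []

DFS order: [1, 7, 0, 3, 2, 4, 6, 5]


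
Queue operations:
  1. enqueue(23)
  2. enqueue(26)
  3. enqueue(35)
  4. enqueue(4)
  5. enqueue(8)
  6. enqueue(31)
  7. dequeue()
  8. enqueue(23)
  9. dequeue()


enqueue(23) -> [23]
enqueue(26) -> [23, 26]
enqueue(35) -> [23, 26, 35]
enqueue(4) -> [23, 26, 35, 4]
enqueue(8) -> [23, 26, 35, 4, 8]
enqueue(31) -> [23, 26, 35, 4, 8, 31]
dequeue()->23, [26, 35, 4, 8, 31]
enqueue(23) -> [26, 35, 4, 8, 31, 23]
dequeue()->26, [35, 4, 8, 31, 23]

Final queue: [35, 4, 8, 31, 23]


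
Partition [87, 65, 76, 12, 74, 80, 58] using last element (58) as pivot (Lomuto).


Pivot: 58
  12 <= 58: swap -> [12, 65, 76, 87, 74, 80, 58]
Place pivot at 1: [12, 58, 76, 87, 74, 80, 65]

Partitioned: [12, 58, 76, 87, 74, 80, 65]


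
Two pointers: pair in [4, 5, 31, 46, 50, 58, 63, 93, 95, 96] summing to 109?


lo=0(4)+hi=9(96)=100
lo=1(5)+hi=9(96)=101
lo=2(31)+hi=9(96)=127
lo=2(31)+hi=8(95)=126
lo=2(31)+hi=7(93)=124
lo=2(31)+hi=6(63)=94
lo=3(46)+hi=6(63)=109

Yes: 46+63=109


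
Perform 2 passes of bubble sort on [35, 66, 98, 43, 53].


Initial: [35, 66, 98, 43, 53]
Pass 1: [35, 66, 43, 53, 98] (2 swaps)
Pass 2: [35, 43, 53, 66, 98] (2 swaps)

After 2 passes: [35, 43, 53, 66, 98]


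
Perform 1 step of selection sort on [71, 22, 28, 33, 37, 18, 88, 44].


Initial: [71, 22, 28, 33, 37, 18, 88, 44]
Step 1: min=18 at 5
  Swap: [18, 22, 28, 33, 37, 71, 88, 44]

After 1 step: [18, 22, 28, 33, 37, 71, 88, 44]


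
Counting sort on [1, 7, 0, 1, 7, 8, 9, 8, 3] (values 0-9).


Input: [1, 7, 0, 1, 7, 8, 9, 8, 3]
Counts: [1, 2, 0, 1, 0, 0, 0, 2, 2, 1]

Sorted: [0, 1, 1, 3, 7, 7, 8, 8, 9]


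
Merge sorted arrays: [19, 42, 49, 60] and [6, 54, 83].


Take 6 from B
Take 19 from A
Take 42 from A
Take 49 from A
Take 54 from B
Take 60 from A

Merged: [6, 19, 42, 49, 54, 60, 83]


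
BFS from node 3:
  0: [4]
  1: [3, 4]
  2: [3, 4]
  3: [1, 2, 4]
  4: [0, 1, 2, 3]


Visit 3, enqueue [1, 2, 4]
Visit 1, enqueue []
Visit 2, enqueue []
Visit 4, enqueue [0]
Visit 0, enqueue []

BFS order: [3, 1, 2, 4, 0]


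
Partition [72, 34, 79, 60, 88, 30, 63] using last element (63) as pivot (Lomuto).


Pivot: 63
  34 <= 63: swap -> [34, 72, 79, 60, 88, 30, 63]
  60 <= 63: swap -> [34, 60, 79, 72, 88, 30, 63]
  30 <= 63: swap -> [34, 60, 30, 72, 88, 79, 63]
Place pivot at 3: [34, 60, 30, 63, 88, 79, 72]

Partitioned: [34, 60, 30, 63, 88, 79, 72]


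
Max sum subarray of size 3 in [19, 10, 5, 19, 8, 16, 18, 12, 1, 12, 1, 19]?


[0:3]: 34
[1:4]: 34
[2:5]: 32
[3:6]: 43
[4:7]: 42
[5:8]: 46
[6:9]: 31
[7:10]: 25
[8:11]: 14
[9:12]: 32

Max: 46 at [5:8]


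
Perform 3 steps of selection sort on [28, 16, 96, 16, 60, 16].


Initial: [28, 16, 96, 16, 60, 16]
Step 1: min=16 at 1
  Swap: [16, 28, 96, 16, 60, 16]
Step 2: min=16 at 3
  Swap: [16, 16, 96, 28, 60, 16]
Step 3: min=16 at 5
  Swap: [16, 16, 16, 28, 60, 96]

After 3 steps: [16, 16, 16, 28, 60, 96]


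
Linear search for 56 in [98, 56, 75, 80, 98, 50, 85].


i=0: 98!=56
i=1: 56==56 found!

Found at 1, 2 comps


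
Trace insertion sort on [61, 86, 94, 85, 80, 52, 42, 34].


Initial: [61, 86, 94, 85, 80, 52, 42, 34]
Insert 86: [61, 86, 94, 85, 80, 52, 42, 34]
Insert 94: [61, 86, 94, 85, 80, 52, 42, 34]
Insert 85: [61, 85, 86, 94, 80, 52, 42, 34]
Insert 80: [61, 80, 85, 86, 94, 52, 42, 34]
Insert 52: [52, 61, 80, 85, 86, 94, 42, 34]
Insert 42: [42, 52, 61, 80, 85, 86, 94, 34]
Insert 34: [34, 42, 52, 61, 80, 85, 86, 94]

Sorted: [34, 42, 52, 61, 80, 85, 86, 94]


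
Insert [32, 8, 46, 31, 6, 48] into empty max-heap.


Insert 32: [32]
Insert 8: [32, 8]
Insert 46: [46, 8, 32]
Insert 31: [46, 31, 32, 8]
Insert 6: [46, 31, 32, 8, 6]
Insert 48: [48, 31, 46, 8, 6, 32]

Final heap: [48, 31, 46, 8, 6, 32]


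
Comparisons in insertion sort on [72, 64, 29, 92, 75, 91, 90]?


Algorithm: insertion sort
Input: [72, 64, 29, 92, 75, 91, 90]
Sorted: [29, 64, 72, 75, 90, 91, 92]

11


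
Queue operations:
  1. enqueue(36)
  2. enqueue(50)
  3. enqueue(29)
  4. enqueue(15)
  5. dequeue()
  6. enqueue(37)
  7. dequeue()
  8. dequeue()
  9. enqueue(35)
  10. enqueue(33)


enqueue(36) -> [36]
enqueue(50) -> [36, 50]
enqueue(29) -> [36, 50, 29]
enqueue(15) -> [36, 50, 29, 15]
dequeue()->36, [50, 29, 15]
enqueue(37) -> [50, 29, 15, 37]
dequeue()->50, [29, 15, 37]
dequeue()->29, [15, 37]
enqueue(35) -> [15, 37, 35]
enqueue(33) -> [15, 37, 35, 33]

Final queue: [15, 37, 35, 33]


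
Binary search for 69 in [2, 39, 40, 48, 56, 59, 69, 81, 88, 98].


Step 1: lo=0, hi=9, mid=4, val=56
Step 2: lo=5, hi=9, mid=7, val=81
Step 3: lo=5, hi=6, mid=5, val=59
Step 4: lo=6, hi=6, mid=6, val=69

Found at index 6


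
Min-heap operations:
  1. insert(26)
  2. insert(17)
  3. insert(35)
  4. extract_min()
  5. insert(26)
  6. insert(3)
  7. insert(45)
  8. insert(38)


insert(26) -> [26]
insert(17) -> [17, 26]
insert(35) -> [17, 26, 35]
extract_min()->17, [26, 35]
insert(26) -> [26, 35, 26]
insert(3) -> [3, 26, 26, 35]
insert(45) -> [3, 26, 26, 35, 45]
insert(38) -> [3, 26, 26, 35, 45, 38]

Final heap: [3, 26, 26, 35, 45, 38]


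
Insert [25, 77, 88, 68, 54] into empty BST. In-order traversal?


Insert 25: root
Insert 77: R from 25
Insert 88: R from 25 -> R from 77
Insert 68: R from 25 -> L from 77
Insert 54: R from 25 -> L from 77 -> L from 68

In-order: [25, 54, 68, 77, 88]


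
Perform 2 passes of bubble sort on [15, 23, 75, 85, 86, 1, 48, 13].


Initial: [15, 23, 75, 85, 86, 1, 48, 13]
Pass 1: [15, 23, 75, 85, 1, 48, 13, 86] (3 swaps)
Pass 2: [15, 23, 75, 1, 48, 13, 85, 86] (3 swaps)

After 2 passes: [15, 23, 75, 1, 48, 13, 85, 86]


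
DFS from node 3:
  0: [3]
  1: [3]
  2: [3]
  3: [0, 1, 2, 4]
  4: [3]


Visit 3, push [4, 2, 1, 0]
Visit 0, push []
Visit 1, push []
Visit 2, push []
Visit 4, push []

DFS order: [3, 0, 1, 2, 4]


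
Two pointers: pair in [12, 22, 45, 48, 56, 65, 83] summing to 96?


lo=0(12)+hi=6(83)=95
lo=1(22)+hi=6(83)=105
lo=1(22)+hi=5(65)=87
lo=2(45)+hi=5(65)=110
lo=2(45)+hi=4(56)=101
lo=2(45)+hi=3(48)=93

No pair found


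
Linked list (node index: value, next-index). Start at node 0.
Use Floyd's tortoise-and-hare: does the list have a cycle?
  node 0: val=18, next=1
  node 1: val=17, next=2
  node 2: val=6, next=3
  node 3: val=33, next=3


Floyd's tortoise (slow, +1) and hare (fast, +2):
  init: slow=0, fast=0
  step 1: slow=1, fast=2
  step 2: slow=2, fast=3
  step 3: slow=3, fast=3
  slow == fast at node 3: cycle detected

Cycle: yes


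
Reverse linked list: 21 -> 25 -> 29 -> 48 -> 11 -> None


Step 1: curr=21, set curr.next=prev(None) | reversed so far: 21
Step 2: curr=25, set curr.next=prev(21) | reversed so far: 25 -> 21
Step 3: curr=29, set curr.next=prev(25) | reversed so far: 29 -> 25 -> 21
Step 4: curr=48, set curr.next=prev(29) | reversed so far: 48 -> 29 -> 25 -> 21
Step 5: curr=11, set curr.next=prev(48) | reversed so far: 11 -> 48 -> 29 -> 25 -> 21

11 -> 48 -> 29 -> 25 -> 21 -> None


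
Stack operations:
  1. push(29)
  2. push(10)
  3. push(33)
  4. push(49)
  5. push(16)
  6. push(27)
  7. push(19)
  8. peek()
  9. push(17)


push(29) -> [29]
push(10) -> [29, 10]
push(33) -> [29, 10, 33]
push(49) -> [29, 10, 33, 49]
push(16) -> [29, 10, 33, 49, 16]
push(27) -> [29, 10, 33, 49, 16, 27]
push(19) -> [29, 10, 33, 49, 16, 27, 19]
peek()->19
push(17) -> [29, 10, 33, 49, 16, 27, 19, 17]

Final stack: [29, 10, 33, 49, 16, 27, 19, 17]


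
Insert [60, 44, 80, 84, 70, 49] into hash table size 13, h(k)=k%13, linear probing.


Insert 60: h=8 -> slot 8
Insert 44: h=5 -> slot 5
Insert 80: h=2 -> slot 2
Insert 84: h=6 -> slot 6
Insert 70: h=5, 2 probes -> slot 7
Insert 49: h=10 -> slot 10

Table: [None, None, 80, None, None, 44, 84, 70, 60, None, 49, None, None]


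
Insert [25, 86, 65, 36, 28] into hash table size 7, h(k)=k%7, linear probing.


Insert 25: h=4 -> slot 4
Insert 86: h=2 -> slot 2
Insert 65: h=2, 1 probes -> slot 3
Insert 36: h=1 -> slot 1
Insert 28: h=0 -> slot 0

Table: [28, 36, 86, 65, 25, None, None]


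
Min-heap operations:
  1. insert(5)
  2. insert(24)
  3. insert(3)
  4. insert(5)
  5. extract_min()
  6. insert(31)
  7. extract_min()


insert(5) -> [5]
insert(24) -> [5, 24]
insert(3) -> [3, 24, 5]
insert(5) -> [3, 5, 5, 24]
extract_min()->3, [5, 5, 24]
insert(31) -> [5, 5, 24, 31]
extract_min()->5, [5, 31, 24]

Final heap: [5, 31, 24]


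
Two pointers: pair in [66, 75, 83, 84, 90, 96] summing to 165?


lo=0(66)+hi=5(96)=162
lo=1(75)+hi=5(96)=171
lo=1(75)+hi=4(90)=165

Yes: 75+90=165


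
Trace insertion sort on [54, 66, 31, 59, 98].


Initial: [54, 66, 31, 59, 98]
Insert 66: [54, 66, 31, 59, 98]
Insert 31: [31, 54, 66, 59, 98]
Insert 59: [31, 54, 59, 66, 98]
Insert 98: [31, 54, 59, 66, 98]

Sorted: [31, 54, 59, 66, 98]


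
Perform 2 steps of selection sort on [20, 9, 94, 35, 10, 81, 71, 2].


Initial: [20, 9, 94, 35, 10, 81, 71, 2]
Step 1: min=2 at 7
  Swap: [2, 9, 94, 35, 10, 81, 71, 20]
Step 2: min=9 at 1
  Swap: [2, 9, 94, 35, 10, 81, 71, 20]

After 2 steps: [2, 9, 94, 35, 10, 81, 71, 20]


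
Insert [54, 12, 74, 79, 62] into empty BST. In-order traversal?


Insert 54: root
Insert 12: L from 54
Insert 74: R from 54
Insert 79: R from 54 -> R from 74
Insert 62: R from 54 -> L from 74

In-order: [12, 54, 62, 74, 79]


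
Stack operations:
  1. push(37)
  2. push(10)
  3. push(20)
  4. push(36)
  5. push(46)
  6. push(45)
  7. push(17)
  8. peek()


push(37) -> [37]
push(10) -> [37, 10]
push(20) -> [37, 10, 20]
push(36) -> [37, 10, 20, 36]
push(46) -> [37, 10, 20, 36, 46]
push(45) -> [37, 10, 20, 36, 46, 45]
push(17) -> [37, 10, 20, 36, 46, 45, 17]
peek()->17

Final stack: [37, 10, 20, 36, 46, 45, 17]


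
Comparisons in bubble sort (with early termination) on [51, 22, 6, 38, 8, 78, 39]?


Algorithm: bubble sort (with early termination)
Input: [51, 22, 6, 38, 8, 78, 39]
Sorted: [6, 8, 22, 38, 39, 51, 78]

18


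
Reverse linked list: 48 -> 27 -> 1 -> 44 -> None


Step 1: curr=48, set curr.next=prev(None) | reversed so far: 48
Step 2: curr=27, set curr.next=prev(48) | reversed so far: 27 -> 48
Step 3: curr=1, set curr.next=prev(27) | reversed so far: 1 -> 27 -> 48
Step 4: curr=44, set curr.next=prev(1) | reversed so far: 44 -> 1 -> 27 -> 48

44 -> 1 -> 27 -> 48 -> None


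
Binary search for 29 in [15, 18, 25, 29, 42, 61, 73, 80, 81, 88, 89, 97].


Step 1: lo=0, hi=11, mid=5, val=61
Step 2: lo=0, hi=4, mid=2, val=25
Step 3: lo=3, hi=4, mid=3, val=29

Found at index 3


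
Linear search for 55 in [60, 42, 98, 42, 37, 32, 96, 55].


i=0: 60!=55
i=1: 42!=55
i=2: 98!=55
i=3: 42!=55
i=4: 37!=55
i=5: 32!=55
i=6: 96!=55
i=7: 55==55 found!

Found at 7, 8 comps


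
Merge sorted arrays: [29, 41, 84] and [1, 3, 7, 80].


Take 1 from B
Take 3 from B
Take 7 from B
Take 29 from A
Take 41 from A
Take 80 from B

Merged: [1, 3, 7, 29, 41, 80, 84]


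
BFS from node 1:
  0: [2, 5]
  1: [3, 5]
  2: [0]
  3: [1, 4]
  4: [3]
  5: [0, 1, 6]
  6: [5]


Visit 1, enqueue [3, 5]
Visit 3, enqueue [4]
Visit 5, enqueue [0, 6]
Visit 4, enqueue []
Visit 0, enqueue [2]
Visit 6, enqueue []
Visit 2, enqueue []

BFS order: [1, 3, 5, 4, 0, 6, 2]


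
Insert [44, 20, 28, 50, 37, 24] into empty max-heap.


Insert 44: [44]
Insert 20: [44, 20]
Insert 28: [44, 20, 28]
Insert 50: [50, 44, 28, 20]
Insert 37: [50, 44, 28, 20, 37]
Insert 24: [50, 44, 28, 20, 37, 24]

Final heap: [50, 44, 28, 20, 37, 24]


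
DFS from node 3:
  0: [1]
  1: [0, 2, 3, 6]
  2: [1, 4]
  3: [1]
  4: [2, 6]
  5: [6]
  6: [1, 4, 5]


Visit 3, push [1]
Visit 1, push [6, 2, 0]
Visit 0, push []
Visit 2, push [4]
Visit 4, push [6]
Visit 6, push [5]
Visit 5, push []

DFS order: [3, 1, 0, 2, 4, 6, 5]


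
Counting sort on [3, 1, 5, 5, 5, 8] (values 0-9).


Input: [3, 1, 5, 5, 5, 8]
Counts: [0, 1, 0, 1, 0, 3, 0, 0, 1, 0]

Sorted: [1, 3, 5, 5, 5, 8]


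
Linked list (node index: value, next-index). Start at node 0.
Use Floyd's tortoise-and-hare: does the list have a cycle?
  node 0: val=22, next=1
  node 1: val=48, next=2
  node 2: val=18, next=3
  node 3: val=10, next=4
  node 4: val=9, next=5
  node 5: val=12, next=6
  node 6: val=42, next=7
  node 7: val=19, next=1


Floyd's tortoise (slow, +1) and hare (fast, +2):
  init: slow=0, fast=0
  step 1: slow=1, fast=2
  step 2: slow=2, fast=4
  step 3: slow=3, fast=6
  step 4: slow=4, fast=1
  step 5: slow=5, fast=3
  step 6: slow=6, fast=5
  step 7: slow=7, fast=7
  slow == fast at node 7: cycle detected

Cycle: yes


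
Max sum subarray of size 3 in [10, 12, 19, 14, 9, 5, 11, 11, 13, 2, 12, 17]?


[0:3]: 41
[1:4]: 45
[2:5]: 42
[3:6]: 28
[4:7]: 25
[5:8]: 27
[6:9]: 35
[7:10]: 26
[8:11]: 27
[9:12]: 31

Max: 45 at [1:4]


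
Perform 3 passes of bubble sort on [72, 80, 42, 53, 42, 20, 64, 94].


Initial: [72, 80, 42, 53, 42, 20, 64, 94]
Pass 1: [72, 42, 53, 42, 20, 64, 80, 94] (5 swaps)
Pass 2: [42, 53, 42, 20, 64, 72, 80, 94] (5 swaps)
Pass 3: [42, 42, 20, 53, 64, 72, 80, 94] (2 swaps)

After 3 passes: [42, 42, 20, 53, 64, 72, 80, 94]


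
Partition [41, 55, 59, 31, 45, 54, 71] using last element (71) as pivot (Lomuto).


Pivot: 71
  41 <= 71: advance i (no swap)
  55 <= 71: advance i (no swap)
  59 <= 71: advance i (no swap)
  31 <= 71: advance i (no swap)
  45 <= 71: advance i (no swap)
  54 <= 71: advance i (no swap)
Place pivot at 6: [41, 55, 59, 31, 45, 54, 71]

Partitioned: [41, 55, 59, 31, 45, 54, 71]


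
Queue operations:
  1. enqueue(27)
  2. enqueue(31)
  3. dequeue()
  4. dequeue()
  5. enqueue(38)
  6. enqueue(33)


enqueue(27) -> [27]
enqueue(31) -> [27, 31]
dequeue()->27, [31]
dequeue()->31, []
enqueue(38) -> [38]
enqueue(33) -> [38, 33]

Final queue: [38, 33]


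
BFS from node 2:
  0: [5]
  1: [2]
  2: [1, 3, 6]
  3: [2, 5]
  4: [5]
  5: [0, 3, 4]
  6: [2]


Visit 2, enqueue [1, 3, 6]
Visit 1, enqueue []
Visit 3, enqueue [5]
Visit 6, enqueue []
Visit 5, enqueue [0, 4]
Visit 0, enqueue []
Visit 4, enqueue []

BFS order: [2, 1, 3, 6, 5, 0, 4]


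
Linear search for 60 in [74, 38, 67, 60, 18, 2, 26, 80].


i=0: 74!=60
i=1: 38!=60
i=2: 67!=60
i=3: 60==60 found!

Found at 3, 4 comps


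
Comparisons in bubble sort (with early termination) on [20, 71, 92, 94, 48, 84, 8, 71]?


Algorithm: bubble sort (with early termination)
Input: [20, 71, 92, 94, 48, 84, 8, 71]
Sorted: [8, 20, 48, 71, 71, 84, 92, 94]

28


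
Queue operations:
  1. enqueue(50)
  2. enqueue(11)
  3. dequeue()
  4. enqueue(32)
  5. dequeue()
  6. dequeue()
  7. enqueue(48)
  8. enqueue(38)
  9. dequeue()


enqueue(50) -> [50]
enqueue(11) -> [50, 11]
dequeue()->50, [11]
enqueue(32) -> [11, 32]
dequeue()->11, [32]
dequeue()->32, []
enqueue(48) -> [48]
enqueue(38) -> [48, 38]
dequeue()->48, [38]

Final queue: [38]


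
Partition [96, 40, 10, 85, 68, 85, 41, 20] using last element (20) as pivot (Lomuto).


Pivot: 20
  10 <= 20: swap -> [10, 40, 96, 85, 68, 85, 41, 20]
Place pivot at 1: [10, 20, 96, 85, 68, 85, 41, 40]

Partitioned: [10, 20, 96, 85, 68, 85, 41, 40]


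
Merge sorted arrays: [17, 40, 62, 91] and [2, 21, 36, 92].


Take 2 from B
Take 17 from A
Take 21 from B
Take 36 from B
Take 40 from A
Take 62 from A
Take 91 from A

Merged: [2, 17, 21, 36, 40, 62, 91, 92]


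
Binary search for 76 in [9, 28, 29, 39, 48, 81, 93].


Step 1: lo=0, hi=6, mid=3, val=39
Step 2: lo=4, hi=6, mid=5, val=81
Step 3: lo=4, hi=4, mid=4, val=48

Not found


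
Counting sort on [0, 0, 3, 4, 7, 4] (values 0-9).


Input: [0, 0, 3, 4, 7, 4]
Counts: [2, 0, 0, 1, 2, 0, 0, 1, 0, 0]

Sorted: [0, 0, 3, 4, 4, 7]
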